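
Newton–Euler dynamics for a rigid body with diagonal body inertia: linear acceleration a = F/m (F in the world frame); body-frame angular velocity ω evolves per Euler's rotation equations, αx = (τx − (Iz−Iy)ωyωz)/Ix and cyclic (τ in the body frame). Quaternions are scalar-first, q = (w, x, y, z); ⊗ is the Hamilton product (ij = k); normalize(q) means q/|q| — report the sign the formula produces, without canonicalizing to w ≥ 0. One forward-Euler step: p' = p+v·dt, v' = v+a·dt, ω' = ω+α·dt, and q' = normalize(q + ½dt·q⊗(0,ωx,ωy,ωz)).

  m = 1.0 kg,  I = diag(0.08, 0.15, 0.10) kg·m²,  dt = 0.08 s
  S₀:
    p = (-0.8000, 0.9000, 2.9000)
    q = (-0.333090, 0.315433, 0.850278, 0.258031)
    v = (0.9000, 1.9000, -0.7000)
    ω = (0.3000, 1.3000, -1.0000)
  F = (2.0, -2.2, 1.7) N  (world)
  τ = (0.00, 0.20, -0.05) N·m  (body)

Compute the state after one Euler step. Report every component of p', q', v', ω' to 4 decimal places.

p' = (-0.7280, 1.0520, 2.8440)
q' = (-0.3699, 0.2634, 0.8468, 0.2769)
v' = (1.0600, 1.7240, -0.5640)
ω' = (0.2350, 1.4035, -1.0618)

a = F/m = (2.0000, -2.2000, 1.7000)
p + v·dt = (-0.7280, 1.0520, 2.8440)
v + (F/m)dt = (1.0600, 1.7240, -0.5640)
gyro term ω×Iω = (0.0650, 0.0060, 0.0273)
(τ − ω×Iω)/I = (-0.8125, 1.2933, -0.7730)
ω + α·dt = (0.2350, 1.4035, -1.0618)
Hamilton product q⊗(0,ω) = (-0.9419603, -1.2856453, -0.0401747, 0.4880695)
updated quaternion q' = (-0.3699, 0.2634, 0.8468, 0.2769)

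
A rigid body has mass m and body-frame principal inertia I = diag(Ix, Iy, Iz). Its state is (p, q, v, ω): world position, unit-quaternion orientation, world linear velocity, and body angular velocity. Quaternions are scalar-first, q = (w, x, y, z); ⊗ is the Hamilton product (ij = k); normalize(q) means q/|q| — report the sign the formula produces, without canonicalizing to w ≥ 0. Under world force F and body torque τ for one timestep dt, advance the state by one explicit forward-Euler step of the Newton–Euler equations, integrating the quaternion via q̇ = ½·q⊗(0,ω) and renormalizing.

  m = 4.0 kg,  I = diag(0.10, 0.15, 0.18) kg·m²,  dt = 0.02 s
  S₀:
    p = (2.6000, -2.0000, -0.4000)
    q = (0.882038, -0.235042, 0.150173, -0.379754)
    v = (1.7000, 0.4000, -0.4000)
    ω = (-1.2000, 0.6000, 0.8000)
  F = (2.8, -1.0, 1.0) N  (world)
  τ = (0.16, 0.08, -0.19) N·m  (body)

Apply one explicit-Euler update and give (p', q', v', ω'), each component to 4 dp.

(τ − ω×Iω)/I = (1.4560, 0.0213, -0.8556)
new body rate ω' = (-1.1709, 0.6004, 0.7829)
Hamilton product q⊗(0,ω) = (-0.0683510, -0.7104548, 1.1729612, 0.7448128)
q' = normalize(q + ½dt·q⊗(0,ω)) = (0.8812, -0.2421, 0.1619, -0.3723)
a = F/m = (0.7000, -0.2500, 0.2500)
p + v·dt = (2.6340, -1.9920, -0.4080)
new velocity v' = (1.7140, 0.3950, -0.3950)

p' = (2.6340, -1.9920, -0.4080)
q' = (0.8812, -0.2421, 0.1619, -0.3723)
v' = (1.7140, 0.3950, -0.3950)
ω' = (-1.1709, 0.6004, 0.7829)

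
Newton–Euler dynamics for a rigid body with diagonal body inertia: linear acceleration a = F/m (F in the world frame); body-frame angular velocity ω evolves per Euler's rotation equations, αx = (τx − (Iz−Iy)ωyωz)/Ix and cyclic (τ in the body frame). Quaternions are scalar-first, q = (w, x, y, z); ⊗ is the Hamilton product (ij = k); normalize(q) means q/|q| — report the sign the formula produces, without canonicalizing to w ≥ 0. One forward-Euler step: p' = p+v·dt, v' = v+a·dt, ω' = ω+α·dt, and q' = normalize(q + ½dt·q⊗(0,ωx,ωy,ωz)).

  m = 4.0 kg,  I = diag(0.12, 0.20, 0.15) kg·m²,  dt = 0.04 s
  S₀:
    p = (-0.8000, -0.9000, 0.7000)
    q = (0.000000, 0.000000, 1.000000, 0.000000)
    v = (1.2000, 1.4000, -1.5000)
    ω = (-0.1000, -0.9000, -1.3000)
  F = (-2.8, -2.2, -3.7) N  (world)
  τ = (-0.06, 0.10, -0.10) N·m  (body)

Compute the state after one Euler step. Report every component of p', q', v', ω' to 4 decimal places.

p' = (-0.7520, -0.8440, 0.6400)
q' = (0.0180, -0.0260, 0.9995, 0.0020)
v' = (1.1720, 1.3780, -1.5370)
ω' = (-0.1005, -0.8792, -1.3286)

a = (-0.7000, -0.5500, -0.9250)
new position p' = (-0.7520, -0.8440, 0.6400)
v + (F/m)dt = (1.1720, 1.3780, -1.5370)
gyro term ω×Iω = (-0.0585, -0.0039, 0.0072)
(τ − ω×Iω)/I = (-0.0125, 0.5195, -0.7147)
ω + α·dt = (-0.1005, -0.8792, -1.3286)
2q̇ = q⊗(0,ω) = (0.9000000, -1.3000000, 0.0000000, 0.1000000)
updated quaternion q' = (0.0180, -0.0260, 0.9995, 0.0020)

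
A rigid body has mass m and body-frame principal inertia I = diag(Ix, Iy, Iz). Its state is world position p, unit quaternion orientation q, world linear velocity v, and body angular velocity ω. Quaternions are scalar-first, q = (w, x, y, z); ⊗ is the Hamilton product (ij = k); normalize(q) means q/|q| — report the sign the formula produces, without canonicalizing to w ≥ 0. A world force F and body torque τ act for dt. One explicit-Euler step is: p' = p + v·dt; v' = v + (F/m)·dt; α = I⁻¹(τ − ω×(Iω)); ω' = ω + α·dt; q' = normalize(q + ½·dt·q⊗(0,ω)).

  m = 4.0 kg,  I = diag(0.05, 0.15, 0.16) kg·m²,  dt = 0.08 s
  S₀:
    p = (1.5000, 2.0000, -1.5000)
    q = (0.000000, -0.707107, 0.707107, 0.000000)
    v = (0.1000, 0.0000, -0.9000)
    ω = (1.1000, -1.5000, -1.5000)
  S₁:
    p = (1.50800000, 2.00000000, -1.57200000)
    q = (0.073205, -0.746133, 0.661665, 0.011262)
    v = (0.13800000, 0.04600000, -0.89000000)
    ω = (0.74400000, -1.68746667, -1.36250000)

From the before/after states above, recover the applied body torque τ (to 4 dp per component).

τ = (-0.2000, -0.1700, 0.1100)

rate change Δω = (-0.35600000, -0.18746667, 0.13750000)
τ = I·(Δω/dt) + ω₀×(Iω₀) = (-0.2000, -0.1700, 0.1100)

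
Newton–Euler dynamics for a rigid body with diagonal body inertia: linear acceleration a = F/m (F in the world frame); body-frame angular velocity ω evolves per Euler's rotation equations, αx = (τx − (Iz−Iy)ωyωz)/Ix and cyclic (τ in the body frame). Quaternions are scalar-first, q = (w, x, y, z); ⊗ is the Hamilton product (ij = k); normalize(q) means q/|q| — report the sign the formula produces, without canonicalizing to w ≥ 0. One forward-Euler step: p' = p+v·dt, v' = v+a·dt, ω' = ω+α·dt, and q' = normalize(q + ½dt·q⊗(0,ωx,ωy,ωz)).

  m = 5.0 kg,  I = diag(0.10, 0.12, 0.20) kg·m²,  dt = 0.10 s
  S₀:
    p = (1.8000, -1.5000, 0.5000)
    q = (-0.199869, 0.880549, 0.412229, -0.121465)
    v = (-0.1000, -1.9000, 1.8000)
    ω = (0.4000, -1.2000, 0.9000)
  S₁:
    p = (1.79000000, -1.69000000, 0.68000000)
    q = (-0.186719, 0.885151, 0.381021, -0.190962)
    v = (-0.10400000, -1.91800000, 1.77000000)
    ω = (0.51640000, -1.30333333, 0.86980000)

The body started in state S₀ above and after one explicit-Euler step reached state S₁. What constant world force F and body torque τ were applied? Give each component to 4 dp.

F = (-0.2000, -0.9000, -1.5000)
τ = (0.0300, -0.1600, -0.0700)

Δv = v₁−v₀ = (-0.00400000, -0.01800000, -0.03000000)
m·(v₁−v₀)/dt = (-0.2000, -0.9000, -1.5000)
Δω = ω₁−ω₀ = (0.11640000, -0.10333333, -0.03020000)
I·α + gyro = (0.0300, -0.1600, -0.0700)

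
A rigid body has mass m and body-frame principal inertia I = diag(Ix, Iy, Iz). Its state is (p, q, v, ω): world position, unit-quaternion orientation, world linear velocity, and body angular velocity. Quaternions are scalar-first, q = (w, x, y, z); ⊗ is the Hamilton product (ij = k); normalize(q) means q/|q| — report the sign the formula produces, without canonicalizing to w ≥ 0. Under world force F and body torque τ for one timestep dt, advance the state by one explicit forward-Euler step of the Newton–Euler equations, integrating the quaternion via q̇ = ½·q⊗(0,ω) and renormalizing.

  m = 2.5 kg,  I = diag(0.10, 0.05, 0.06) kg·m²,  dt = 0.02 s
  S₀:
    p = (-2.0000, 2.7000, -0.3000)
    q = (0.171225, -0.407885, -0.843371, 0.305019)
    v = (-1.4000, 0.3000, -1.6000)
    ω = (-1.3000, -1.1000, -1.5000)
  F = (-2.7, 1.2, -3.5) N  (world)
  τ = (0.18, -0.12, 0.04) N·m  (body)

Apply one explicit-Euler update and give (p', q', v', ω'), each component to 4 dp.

p' = (-2.0280, 2.7060, -0.3320)
q' = (0.1612, -0.3940, -0.8551, 0.2959)
v' = (-1.4216, 0.3096, -1.6280)
ω' = (-1.2673, -1.1792, -1.4628)

linear accel F/m = (-1.0800, 0.4800, -1.4000)
p' = p + v·dt = (-2.0280, 2.7060, -0.3320)
v + (F/m)dt = (-1.4216, 0.3096, -1.6280)
(τ − ω×Iω)/I = (1.6350, -3.9600, 1.8583)
ω + α·dt = (-1.2673, -1.1792, -1.4628)
q⊗(0,ω) = (-1.0004301, 1.3779849, -1.1966997, -0.9045463)
q + ½dt·q⊗(0,ω), renormalized = (0.1612, -0.3940, -0.8551, 0.2959)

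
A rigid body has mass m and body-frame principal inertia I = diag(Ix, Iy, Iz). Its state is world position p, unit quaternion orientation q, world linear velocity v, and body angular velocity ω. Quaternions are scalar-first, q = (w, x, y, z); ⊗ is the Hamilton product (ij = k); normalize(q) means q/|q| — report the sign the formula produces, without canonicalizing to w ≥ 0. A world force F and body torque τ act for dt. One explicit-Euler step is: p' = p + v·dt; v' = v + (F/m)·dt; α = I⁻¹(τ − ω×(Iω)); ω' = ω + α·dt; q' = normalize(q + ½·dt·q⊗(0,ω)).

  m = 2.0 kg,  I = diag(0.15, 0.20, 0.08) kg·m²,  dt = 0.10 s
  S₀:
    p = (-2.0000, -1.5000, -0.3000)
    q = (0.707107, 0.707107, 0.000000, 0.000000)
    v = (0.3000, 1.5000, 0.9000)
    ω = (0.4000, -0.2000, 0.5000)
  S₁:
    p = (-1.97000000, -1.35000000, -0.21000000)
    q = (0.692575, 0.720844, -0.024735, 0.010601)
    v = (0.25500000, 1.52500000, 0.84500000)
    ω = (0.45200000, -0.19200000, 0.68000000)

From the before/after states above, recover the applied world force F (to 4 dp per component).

v₁ − v₀ = (-0.04500000, 0.02500000, -0.05500000)
F = m·Δv/dt = (-0.9000, 0.5000, -1.1000)

F = (-0.9000, 0.5000, -1.1000)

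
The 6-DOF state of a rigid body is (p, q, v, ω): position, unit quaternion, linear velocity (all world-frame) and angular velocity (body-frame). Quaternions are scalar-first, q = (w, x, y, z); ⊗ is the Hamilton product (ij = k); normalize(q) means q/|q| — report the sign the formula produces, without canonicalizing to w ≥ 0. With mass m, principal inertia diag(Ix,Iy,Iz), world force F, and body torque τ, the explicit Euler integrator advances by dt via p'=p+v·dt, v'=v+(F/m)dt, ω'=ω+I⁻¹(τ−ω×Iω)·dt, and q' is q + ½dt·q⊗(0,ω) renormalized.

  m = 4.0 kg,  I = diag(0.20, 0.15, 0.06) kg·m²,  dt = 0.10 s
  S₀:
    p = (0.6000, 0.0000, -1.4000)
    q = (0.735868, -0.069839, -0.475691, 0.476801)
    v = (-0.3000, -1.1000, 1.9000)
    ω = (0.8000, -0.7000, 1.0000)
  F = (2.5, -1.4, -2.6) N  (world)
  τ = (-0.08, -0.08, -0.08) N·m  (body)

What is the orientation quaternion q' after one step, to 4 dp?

q⊗(0,ω) = (-0.7539135, 0.4467641, -0.0638278, 1.1653081)
updated quaternion q' = (0.6963, -0.0474, -0.4776, 0.5336)

q' = (0.6963, -0.0474, -0.4776, 0.5336)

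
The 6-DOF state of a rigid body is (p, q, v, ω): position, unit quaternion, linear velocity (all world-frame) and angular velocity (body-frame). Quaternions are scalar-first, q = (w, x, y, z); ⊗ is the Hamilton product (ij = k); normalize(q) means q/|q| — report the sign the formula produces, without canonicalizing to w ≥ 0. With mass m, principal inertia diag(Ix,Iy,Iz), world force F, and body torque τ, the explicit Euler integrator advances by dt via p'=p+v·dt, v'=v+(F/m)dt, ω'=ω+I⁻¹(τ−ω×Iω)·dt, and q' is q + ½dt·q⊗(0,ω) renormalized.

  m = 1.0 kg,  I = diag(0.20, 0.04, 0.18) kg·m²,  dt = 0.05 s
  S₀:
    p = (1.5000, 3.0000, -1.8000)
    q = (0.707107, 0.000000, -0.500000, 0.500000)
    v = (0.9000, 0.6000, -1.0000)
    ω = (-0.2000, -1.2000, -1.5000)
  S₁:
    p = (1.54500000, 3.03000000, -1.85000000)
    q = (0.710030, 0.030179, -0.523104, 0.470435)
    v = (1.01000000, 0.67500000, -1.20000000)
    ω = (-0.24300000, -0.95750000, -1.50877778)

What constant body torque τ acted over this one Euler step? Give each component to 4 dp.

τ = (0.0800, 0.2000, -0.0700)

ω₁ − ω₀ = (-0.04300000, 0.24250000, -0.00877778)
precession coupling = (0.2520, 0.0060, -0.0384)
applied torque τ = (0.0800, 0.2000, -0.0700)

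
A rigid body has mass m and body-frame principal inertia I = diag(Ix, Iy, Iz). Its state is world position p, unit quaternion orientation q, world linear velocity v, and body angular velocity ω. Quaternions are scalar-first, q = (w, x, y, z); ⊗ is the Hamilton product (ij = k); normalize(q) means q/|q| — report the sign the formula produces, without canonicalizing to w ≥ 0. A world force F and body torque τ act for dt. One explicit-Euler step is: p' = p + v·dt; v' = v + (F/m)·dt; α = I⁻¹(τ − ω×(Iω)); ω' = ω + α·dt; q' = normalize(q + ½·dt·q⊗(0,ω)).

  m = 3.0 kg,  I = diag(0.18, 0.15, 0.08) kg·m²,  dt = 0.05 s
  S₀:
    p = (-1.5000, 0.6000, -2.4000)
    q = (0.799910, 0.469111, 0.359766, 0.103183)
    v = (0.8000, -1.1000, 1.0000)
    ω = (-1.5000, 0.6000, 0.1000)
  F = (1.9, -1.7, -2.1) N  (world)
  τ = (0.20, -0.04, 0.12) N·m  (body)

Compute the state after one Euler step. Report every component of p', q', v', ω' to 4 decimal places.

a = (0.6333, -0.5667, -0.7000)
new position p' = (-1.4600, 0.5450, -2.3500)
new velocity v' = (0.8317, -1.1283, 0.9650)
gyro term ω×Iω = (-0.0042, -0.0150, 0.0270)
angular accel α = (1.1344, -0.1667, 1.1625)
new body rate ω' = (-1.4433, 0.5917, 0.1581)
Hamilton product q⊗(0,ω) = (0.4774886, -1.2257982, 0.2782604, 0.9011066)
updated quaternion q' = (0.8112, 0.4381, 0.3664, 0.1256)

p' = (-1.4600, 0.5450, -2.3500)
q' = (0.8112, 0.4381, 0.3664, 0.1256)
v' = (0.8317, -1.1283, 0.9650)
ω' = (-1.4433, 0.5917, 0.1581)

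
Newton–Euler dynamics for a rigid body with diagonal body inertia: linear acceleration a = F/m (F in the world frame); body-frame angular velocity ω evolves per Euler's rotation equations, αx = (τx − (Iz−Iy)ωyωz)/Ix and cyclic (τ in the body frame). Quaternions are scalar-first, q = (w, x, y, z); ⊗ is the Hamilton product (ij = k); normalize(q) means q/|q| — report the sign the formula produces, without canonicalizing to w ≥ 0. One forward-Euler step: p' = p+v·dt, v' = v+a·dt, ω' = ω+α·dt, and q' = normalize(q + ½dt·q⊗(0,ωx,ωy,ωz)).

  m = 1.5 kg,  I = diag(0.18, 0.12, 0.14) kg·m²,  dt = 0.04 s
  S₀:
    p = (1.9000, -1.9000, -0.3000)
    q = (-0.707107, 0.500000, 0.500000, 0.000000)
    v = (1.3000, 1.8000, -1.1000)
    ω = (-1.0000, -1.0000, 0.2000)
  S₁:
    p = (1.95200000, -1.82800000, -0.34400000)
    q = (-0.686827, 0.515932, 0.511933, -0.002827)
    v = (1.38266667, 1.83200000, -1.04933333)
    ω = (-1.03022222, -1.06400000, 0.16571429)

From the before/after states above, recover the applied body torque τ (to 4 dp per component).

τ = (-0.1400, -0.2000, -0.1800)

ω₁ − ω₀ = (-0.03022222, -0.06400000, -0.03428571)
ω₀×(Iω₀) = (-0.0040, -0.0080, -0.0600)
I·α + gyro = (-0.1400, -0.2000, -0.1800)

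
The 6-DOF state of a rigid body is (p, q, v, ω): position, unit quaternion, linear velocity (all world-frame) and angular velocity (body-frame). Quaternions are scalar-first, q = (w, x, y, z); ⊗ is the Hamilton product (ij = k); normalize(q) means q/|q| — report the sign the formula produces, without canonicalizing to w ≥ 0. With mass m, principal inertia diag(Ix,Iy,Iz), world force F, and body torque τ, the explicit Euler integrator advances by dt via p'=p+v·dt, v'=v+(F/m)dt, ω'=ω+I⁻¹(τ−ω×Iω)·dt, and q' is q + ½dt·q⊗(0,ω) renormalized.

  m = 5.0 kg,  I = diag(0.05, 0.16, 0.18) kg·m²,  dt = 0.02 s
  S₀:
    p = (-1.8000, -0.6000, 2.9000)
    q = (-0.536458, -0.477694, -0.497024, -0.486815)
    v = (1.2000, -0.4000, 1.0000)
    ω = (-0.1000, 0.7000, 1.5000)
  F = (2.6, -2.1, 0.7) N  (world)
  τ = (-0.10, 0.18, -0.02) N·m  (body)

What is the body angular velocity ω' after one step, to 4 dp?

ω' = (-0.1484, 0.7201, 1.4986)

ω×(Iω) gyroscopic = (0.0210, 0.0195, -0.0077)
α = I⁻¹(τ − ω×Iω) = (-2.4200, 1.0031, -0.0683)
ω + α·dt = (-0.1484, 0.7201, 1.4986)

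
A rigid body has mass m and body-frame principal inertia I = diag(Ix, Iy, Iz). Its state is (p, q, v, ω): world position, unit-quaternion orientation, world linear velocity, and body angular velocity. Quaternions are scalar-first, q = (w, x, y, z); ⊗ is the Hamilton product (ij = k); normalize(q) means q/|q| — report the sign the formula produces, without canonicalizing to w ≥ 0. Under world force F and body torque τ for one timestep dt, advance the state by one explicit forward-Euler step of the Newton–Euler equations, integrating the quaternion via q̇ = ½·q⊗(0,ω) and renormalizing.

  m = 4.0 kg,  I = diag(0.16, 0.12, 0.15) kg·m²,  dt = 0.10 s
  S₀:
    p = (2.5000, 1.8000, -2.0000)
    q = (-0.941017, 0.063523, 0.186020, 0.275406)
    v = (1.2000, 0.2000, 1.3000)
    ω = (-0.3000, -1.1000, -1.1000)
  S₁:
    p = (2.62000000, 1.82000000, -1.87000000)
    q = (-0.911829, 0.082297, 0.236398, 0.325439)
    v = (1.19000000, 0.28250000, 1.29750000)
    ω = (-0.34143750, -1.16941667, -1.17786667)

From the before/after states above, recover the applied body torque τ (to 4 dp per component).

Δω = ω₁−ω₀ = (-0.04143750, -0.06941667, -0.07786667)
applied torque τ = (-0.0300, -0.0800, -0.1300)

τ = (-0.0300, -0.0800, -0.1300)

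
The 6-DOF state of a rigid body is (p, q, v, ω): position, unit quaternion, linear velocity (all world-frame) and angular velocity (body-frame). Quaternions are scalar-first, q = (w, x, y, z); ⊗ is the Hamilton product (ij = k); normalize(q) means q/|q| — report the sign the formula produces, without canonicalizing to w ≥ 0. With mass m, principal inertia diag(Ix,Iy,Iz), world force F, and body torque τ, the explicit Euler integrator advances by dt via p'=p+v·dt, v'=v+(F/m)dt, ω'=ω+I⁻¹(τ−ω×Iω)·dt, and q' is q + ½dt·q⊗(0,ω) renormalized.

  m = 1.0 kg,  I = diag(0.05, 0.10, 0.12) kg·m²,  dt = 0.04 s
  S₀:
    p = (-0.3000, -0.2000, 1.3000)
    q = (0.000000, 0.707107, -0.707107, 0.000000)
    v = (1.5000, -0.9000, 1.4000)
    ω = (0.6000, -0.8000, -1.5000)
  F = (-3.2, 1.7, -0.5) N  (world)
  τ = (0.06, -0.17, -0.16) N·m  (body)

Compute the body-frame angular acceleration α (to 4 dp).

precession coupling ω×(Iω) = (0.0240, 0.0630, -0.0240)
(τ − ω×Iω)/I = (0.7200, -2.3300, -1.1333)

α = (0.7200, -2.3300, -1.1333)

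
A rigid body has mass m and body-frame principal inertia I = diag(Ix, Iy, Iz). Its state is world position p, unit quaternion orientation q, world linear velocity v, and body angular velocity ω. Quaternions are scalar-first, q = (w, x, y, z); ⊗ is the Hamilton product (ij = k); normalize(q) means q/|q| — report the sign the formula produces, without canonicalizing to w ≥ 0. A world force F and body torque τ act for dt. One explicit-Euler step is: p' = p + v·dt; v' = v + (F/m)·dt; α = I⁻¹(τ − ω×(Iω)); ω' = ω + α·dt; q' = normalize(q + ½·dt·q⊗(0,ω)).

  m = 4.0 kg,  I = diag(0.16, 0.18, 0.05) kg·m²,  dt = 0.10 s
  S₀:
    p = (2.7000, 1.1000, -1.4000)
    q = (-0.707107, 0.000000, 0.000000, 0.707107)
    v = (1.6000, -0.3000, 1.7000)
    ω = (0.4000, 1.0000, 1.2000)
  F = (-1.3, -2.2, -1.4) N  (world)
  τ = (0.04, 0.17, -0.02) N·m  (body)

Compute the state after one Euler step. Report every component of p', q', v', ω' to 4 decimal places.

p' = (2.8600, 1.0700, -1.2300)
q' = (-0.7471, -0.0493, -0.0211, 0.6625)
v' = (1.5675, -0.3550, 1.6650)
ω' = (0.5225, 1.0651, 1.1440)

precession coupling ω×(Iω) = (-0.1560, 0.0528, 0.0080)
angular accel α = (1.2250, 0.6511, -0.5600)
ω' = ω + α·dt = (0.5225, 1.0651, 1.1440)
2q̇ = q⊗(0,ω) = (-0.8485284, -0.9899498, -0.4242642, -0.8485284)
q + ½dt·q⊗(0,ω), renormalized = (-0.7471, -0.0493, -0.0211, 0.6625)
linear accel F/m = (-0.3250, -0.5500, -0.3500)
p' = p + v·dt = (2.8600, 1.0700, -1.2300)
new velocity v' = (1.5675, -0.3550, 1.6650)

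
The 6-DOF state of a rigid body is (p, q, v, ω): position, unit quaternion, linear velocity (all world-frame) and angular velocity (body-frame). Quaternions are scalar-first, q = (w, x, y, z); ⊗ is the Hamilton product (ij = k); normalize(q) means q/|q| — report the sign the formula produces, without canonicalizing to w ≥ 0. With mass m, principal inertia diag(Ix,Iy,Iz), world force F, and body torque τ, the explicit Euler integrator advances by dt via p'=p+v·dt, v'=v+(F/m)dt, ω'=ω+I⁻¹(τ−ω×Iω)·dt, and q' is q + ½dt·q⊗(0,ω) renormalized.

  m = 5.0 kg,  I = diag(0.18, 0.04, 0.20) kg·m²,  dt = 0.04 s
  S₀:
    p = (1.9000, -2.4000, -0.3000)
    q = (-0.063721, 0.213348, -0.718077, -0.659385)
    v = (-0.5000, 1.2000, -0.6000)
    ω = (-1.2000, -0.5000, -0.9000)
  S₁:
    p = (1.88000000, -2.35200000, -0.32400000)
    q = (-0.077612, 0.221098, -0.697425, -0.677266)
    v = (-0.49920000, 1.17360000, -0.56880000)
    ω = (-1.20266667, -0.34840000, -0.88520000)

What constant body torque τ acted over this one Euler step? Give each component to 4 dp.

τ = (0.0600, 0.1300, -0.0100)

Δω = ω₁−ω₀ = (-0.00266667, 0.15160000, 0.01480000)
applied torque τ = (0.0600, 0.1300, -0.0100)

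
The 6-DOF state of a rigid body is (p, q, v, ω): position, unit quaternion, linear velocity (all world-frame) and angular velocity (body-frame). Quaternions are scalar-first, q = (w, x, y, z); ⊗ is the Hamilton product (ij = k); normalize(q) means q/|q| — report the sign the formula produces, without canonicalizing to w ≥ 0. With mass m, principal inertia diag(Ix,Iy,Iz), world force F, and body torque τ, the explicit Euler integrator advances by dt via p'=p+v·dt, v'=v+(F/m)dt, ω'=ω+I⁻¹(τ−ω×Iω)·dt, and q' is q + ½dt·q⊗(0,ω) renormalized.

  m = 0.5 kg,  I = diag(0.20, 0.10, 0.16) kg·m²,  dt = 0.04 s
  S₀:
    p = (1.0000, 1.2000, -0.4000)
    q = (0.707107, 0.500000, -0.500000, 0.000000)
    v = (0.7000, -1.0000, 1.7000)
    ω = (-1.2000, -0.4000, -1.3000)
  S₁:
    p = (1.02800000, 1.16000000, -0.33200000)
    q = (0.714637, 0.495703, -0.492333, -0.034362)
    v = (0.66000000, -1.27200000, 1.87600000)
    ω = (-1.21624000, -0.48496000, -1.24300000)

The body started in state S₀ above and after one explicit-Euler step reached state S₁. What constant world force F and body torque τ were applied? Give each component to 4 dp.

F = (-0.5000, -3.4000, 2.2000)
τ = (-0.0500, -0.1500, 0.1800)

v₁ − v₀ = (-0.04000000, -0.27200000, 0.17600000)
applied force F = (-0.5000, -3.4000, 2.2000)
rate change Δω = (-0.01624000, -0.08496000, 0.05700000)
applied torque τ = (-0.0500, -0.1500, 0.1800)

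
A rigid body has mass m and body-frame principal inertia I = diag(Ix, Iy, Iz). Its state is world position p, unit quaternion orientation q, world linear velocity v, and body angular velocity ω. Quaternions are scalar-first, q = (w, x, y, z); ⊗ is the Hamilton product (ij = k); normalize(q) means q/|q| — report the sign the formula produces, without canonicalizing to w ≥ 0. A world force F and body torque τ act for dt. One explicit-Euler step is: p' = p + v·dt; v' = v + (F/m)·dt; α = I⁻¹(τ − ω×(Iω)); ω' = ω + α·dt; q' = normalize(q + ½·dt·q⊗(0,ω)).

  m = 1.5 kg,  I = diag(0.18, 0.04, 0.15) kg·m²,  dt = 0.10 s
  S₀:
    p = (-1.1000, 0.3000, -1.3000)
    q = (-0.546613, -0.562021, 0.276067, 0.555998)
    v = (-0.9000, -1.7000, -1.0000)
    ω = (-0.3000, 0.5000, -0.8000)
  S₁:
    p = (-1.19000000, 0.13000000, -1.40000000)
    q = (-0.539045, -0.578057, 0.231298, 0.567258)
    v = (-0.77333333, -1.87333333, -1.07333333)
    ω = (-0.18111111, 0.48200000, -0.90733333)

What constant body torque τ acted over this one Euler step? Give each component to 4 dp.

ω₁ − ω₀ = (0.11888889, -0.01800000, -0.10733333)
ω₀×(Iω₀) = (-0.0440, 0.0072, 0.0210)
I·α + gyro = (0.1700, 0.0000, -0.1400)

τ = (0.1700, 0.0000, -0.1400)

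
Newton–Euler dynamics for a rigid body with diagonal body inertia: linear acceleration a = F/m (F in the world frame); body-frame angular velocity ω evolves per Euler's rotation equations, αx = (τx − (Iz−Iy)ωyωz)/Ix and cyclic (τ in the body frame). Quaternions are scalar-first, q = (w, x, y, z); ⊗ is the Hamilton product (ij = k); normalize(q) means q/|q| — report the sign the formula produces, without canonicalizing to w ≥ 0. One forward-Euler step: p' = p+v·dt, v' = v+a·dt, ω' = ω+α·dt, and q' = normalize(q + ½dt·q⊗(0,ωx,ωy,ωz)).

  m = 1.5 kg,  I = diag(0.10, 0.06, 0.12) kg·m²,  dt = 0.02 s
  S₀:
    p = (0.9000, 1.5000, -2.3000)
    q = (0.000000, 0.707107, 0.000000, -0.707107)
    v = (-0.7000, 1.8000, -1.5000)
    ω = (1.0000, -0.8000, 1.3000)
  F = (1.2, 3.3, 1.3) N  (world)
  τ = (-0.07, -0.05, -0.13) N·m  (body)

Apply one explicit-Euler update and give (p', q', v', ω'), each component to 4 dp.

p' = (0.8860, 1.5360, -2.3300)
q' = (0.0021, 0.7013, -0.0163, -0.7126)
v' = (-0.6840, 1.8440, -1.4827)
ω' = (0.9985, -0.8080, 1.2730)

a = F/m = (0.8000, 2.2000, 0.8667)
p' = p + v·dt = (0.8860, 1.5360, -2.3300)
v' = v + a·dt = (-0.6840, 1.8440, -1.4827)
gyro term ω×Iω = (-0.0624, -0.0260, 0.0320)
α = I⁻¹(τ − ω×Iω) = (-0.0760, -0.4000, -1.3500)
ω' = ω + α·dt = (0.9985, -0.8080, 1.2730)
2q̇ = q⊗(0,ω) = (0.2121321, -0.5656856, -1.6263461, -0.5656856)
updated quaternion q' = (0.0021, 0.7013, -0.0163, -0.7126)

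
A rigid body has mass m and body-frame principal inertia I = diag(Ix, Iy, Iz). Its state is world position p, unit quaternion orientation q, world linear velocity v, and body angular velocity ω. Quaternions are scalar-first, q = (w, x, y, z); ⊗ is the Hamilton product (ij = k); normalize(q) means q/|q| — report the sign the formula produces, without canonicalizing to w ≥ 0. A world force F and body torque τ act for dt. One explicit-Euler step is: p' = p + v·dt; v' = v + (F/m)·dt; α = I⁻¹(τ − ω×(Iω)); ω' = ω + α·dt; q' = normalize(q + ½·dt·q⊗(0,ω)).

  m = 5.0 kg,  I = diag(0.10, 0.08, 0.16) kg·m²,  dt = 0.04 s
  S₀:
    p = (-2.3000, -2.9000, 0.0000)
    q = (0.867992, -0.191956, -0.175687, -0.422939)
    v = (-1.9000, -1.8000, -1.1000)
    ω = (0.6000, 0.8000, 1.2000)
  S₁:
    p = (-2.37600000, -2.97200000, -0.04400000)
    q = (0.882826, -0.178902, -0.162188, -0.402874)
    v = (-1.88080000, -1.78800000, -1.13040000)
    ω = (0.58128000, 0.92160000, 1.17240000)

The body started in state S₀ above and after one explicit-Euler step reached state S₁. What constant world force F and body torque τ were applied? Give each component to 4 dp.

velocity change Δv = (0.01920000, 0.01200000, -0.03040000)
m·(v₁−v₀)/dt = (2.4000, 1.5000, -3.8000)
rate change Δω = (-0.01872000, 0.12160000, -0.02760000)
I·α + gyro = (0.0300, 0.2000, -0.1200)

F = (2.4000, 1.5000, -3.8000)
τ = (0.0300, 0.2000, -0.1200)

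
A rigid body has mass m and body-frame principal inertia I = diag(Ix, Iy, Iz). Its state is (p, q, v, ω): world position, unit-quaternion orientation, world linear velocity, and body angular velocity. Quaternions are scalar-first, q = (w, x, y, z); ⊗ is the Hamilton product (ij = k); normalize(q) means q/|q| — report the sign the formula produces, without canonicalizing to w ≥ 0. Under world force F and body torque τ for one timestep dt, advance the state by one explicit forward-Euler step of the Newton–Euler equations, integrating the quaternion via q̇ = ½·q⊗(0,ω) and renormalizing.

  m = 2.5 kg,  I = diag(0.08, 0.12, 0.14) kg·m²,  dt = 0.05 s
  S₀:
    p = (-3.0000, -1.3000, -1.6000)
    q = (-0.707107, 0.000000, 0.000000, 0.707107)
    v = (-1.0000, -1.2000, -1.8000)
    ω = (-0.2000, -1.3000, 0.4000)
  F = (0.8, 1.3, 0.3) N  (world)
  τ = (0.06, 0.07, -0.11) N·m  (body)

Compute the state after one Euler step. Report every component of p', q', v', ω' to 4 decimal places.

linear accel F/m = (0.3200, 0.5200, 0.1200)
p' = p + v·dt = (-3.0500, -1.3600, -1.6900)
new velocity v' = (-0.9840, -1.1740, -1.7940)
α = I⁻¹(τ − ω×Iω) = (0.8800, 0.5433, -0.8600)
ω + α·dt = (-0.1560, -1.2728, 0.3570)
q⊗(0,ω) = (-0.2828428, 1.0606605, 0.7778177, -0.2828428)
q + ½dt·q⊗(0,ω), renormalized = (-0.7138, 0.0265, 0.0194, 0.6996)

p' = (-3.0500, -1.3600, -1.6900)
q' = (-0.7138, 0.0265, 0.0194, 0.6996)
v' = (-0.9840, -1.1740, -1.7940)
ω' = (-0.1560, -1.2728, 0.3570)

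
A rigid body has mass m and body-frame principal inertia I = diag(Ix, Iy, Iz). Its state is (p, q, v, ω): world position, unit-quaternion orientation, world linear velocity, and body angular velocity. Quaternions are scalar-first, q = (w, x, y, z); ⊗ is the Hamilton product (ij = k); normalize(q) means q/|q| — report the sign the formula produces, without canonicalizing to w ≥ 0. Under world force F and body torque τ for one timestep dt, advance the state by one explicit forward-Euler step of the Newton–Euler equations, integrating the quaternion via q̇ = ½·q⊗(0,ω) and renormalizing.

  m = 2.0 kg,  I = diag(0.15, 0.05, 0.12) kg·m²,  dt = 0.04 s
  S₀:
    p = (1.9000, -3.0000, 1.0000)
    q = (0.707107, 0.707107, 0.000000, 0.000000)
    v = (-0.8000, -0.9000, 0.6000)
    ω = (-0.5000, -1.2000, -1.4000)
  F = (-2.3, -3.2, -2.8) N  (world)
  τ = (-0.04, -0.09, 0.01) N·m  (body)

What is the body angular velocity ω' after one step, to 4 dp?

angular accel α = (-1.0507, -2.2200, 0.5833)
ω + α·dt = (-0.5420, -1.2888, -1.3767)

ω' = (-0.5420, -1.2888, -1.3767)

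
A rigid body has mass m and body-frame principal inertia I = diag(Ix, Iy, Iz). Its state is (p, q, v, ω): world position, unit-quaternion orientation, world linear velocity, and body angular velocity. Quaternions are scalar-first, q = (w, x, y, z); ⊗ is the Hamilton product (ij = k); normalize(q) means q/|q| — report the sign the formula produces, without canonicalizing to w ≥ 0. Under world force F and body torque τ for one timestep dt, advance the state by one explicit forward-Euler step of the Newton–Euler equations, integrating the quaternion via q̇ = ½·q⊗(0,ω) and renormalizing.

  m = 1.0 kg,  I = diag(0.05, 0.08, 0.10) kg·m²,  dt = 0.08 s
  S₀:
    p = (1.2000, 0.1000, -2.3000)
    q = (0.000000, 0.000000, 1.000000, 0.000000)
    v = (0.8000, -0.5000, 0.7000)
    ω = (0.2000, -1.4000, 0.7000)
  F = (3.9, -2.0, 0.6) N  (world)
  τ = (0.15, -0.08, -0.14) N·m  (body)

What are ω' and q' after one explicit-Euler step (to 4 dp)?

ω' = (0.4714, -1.4730, 0.5947)
q' = (0.0559, 0.0279, 0.9980, -0.0080)

ω×(Iω) gyroscopic = (-0.0196, -0.0070, -0.0084)
angular accel α = (3.3920, -0.9125, -1.3160)
ω + α·dt = (0.4714, -1.4730, 0.5947)
Hamilton product q⊗(0,ω) = (1.4000000, 0.7000000, 0.0000000, -0.2000000)
q + ½dt·q⊗(0,ω), renormalized = (0.0559, 0.0279, 0.9980, -0.0080)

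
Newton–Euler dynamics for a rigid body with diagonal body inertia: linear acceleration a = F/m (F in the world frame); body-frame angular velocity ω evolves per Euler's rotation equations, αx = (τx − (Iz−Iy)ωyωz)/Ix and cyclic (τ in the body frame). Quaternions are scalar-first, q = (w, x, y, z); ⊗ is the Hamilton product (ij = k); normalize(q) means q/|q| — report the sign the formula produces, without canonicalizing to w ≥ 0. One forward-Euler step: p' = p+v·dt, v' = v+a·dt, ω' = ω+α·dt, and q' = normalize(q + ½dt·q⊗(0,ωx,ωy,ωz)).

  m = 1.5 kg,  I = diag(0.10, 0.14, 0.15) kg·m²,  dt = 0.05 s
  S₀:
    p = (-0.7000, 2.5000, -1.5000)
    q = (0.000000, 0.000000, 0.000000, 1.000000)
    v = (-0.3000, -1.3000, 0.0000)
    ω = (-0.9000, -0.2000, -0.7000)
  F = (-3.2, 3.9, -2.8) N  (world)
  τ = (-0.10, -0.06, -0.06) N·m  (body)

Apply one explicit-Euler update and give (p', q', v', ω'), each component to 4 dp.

p' = (-0.7150, 2.4350, -1.5000)
q' = (0.0175, 0.0050, -0.0225, 0.9996)
v' = (-0.4067, -1.1700, -0.0933)
ω' = (-0.9507, -0.2102, -0.7224)

a = F/m = (-2.1333, 2.6000, -1.8667)
p + v·dt = (-0.7150, 2.4350, -1.5000)
new velocity v' = (-0.4067, -1.1700, -0.0933)
gyro term ω×Iω = (0.0014, -0.0315, 0.0072)
(τ − ω×Iω)/I = (-1.0140, -0.2036, -0.4480)
ω + α·dt = (-0.9507, -0.2102, -0.7224)
Hamilton product q⊗(0,ω) = (0.7000000, 0.2000000, -0.9000000, 0.0000000)
q' = normalize(q + ½dt·q⊗(0,ω)) = (0.0175, 0.0050, -0.0225, 0.9996)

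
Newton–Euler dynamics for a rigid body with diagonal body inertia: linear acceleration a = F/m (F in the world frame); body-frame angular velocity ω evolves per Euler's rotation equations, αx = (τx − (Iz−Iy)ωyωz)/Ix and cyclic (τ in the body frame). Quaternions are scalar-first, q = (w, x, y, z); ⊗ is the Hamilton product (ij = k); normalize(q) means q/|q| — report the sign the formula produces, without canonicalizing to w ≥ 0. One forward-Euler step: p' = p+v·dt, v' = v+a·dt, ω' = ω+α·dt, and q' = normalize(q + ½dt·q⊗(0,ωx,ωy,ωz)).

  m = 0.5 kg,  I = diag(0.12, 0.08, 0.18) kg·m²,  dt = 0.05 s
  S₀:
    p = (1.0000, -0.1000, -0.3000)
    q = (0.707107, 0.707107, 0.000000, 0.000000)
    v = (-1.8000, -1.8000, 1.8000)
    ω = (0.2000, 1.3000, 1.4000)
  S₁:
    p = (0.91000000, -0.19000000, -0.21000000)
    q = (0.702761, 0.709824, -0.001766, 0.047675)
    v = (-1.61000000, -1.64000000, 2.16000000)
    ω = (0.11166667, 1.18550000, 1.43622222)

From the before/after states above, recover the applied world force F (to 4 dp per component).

v₁ − v₀ = (0.19000000, 0.16000000, 0.36000000)
applied force F = (1.9000, 1.6000, 3.6000)

F = (1.9000, 1.6000, 3.6000)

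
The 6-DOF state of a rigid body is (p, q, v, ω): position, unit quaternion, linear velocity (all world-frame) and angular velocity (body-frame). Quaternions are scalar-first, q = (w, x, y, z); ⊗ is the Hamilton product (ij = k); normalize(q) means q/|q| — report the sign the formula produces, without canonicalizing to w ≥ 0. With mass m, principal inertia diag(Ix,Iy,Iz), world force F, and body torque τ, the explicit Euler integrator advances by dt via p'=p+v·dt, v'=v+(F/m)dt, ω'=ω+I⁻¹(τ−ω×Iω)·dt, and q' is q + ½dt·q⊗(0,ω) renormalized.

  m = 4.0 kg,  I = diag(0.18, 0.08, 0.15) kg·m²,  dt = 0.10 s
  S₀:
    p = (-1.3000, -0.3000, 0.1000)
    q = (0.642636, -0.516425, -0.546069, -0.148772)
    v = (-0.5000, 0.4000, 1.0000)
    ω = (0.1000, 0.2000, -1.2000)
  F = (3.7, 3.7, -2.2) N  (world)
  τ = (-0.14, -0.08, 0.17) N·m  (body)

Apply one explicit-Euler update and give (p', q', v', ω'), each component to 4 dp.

p' = p + v·dt = (-1.3500, -0.2600, 0.2000)
new velocity v' = (-0.4075, 0.4925, 0.9450)
angular accel α = (-0.6844, -0.9550, 1.1467)
ω' = ω + α·dt = (0.0316, 0.1045, -1.0853)
Hamilton product q⊗(0,ω) = (-0.0176701, 0.7493008, -0.5060600, -0.8198413)
q + ½dt·q⊗(0,ω), renormalized = (0.6406, -0.4781, -0.5703, -0.1894)

p' = (-1.3500, -0.2600, 0.2000)
q' = (0.6406, -0.4781, -0.5703, -0.1894)
v' = (-0.4075, 0.4925, 0.9450)
ω' = (0.0316, 0.1045, -1.0853)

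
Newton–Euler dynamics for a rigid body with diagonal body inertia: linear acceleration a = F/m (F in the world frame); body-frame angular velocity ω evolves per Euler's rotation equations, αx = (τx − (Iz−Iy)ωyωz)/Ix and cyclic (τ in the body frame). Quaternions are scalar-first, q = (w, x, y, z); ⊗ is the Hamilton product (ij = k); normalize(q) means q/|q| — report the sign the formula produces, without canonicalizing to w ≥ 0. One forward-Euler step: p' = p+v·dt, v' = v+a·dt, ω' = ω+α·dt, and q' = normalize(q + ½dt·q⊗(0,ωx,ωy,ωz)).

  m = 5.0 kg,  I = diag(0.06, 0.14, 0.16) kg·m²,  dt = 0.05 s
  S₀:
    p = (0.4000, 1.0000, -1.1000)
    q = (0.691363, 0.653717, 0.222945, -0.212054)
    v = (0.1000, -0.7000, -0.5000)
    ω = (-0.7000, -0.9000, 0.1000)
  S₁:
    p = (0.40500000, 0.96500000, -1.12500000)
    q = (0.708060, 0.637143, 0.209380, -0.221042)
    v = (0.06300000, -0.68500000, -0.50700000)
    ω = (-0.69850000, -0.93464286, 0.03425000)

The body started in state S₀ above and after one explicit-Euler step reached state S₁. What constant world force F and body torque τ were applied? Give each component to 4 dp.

velocity change Δv = (-0.03700000, 0.01500000, -0.00700000)
F = m·Δv/dt = (-3.7000, 1.5000, -0.7000)
rate change Δω = (0.00150000, -0.03464286, -0.06575000)
gyro term ω₀×Iω₀ = (-0.0018, 0.0070, 0.0504)
applied torque τ = (0.0000, -0.0900, -0.1600)

F = (-3.7000, 1.5000, -0.7000)
τ = (0.0000, -0.0900, -0.1600)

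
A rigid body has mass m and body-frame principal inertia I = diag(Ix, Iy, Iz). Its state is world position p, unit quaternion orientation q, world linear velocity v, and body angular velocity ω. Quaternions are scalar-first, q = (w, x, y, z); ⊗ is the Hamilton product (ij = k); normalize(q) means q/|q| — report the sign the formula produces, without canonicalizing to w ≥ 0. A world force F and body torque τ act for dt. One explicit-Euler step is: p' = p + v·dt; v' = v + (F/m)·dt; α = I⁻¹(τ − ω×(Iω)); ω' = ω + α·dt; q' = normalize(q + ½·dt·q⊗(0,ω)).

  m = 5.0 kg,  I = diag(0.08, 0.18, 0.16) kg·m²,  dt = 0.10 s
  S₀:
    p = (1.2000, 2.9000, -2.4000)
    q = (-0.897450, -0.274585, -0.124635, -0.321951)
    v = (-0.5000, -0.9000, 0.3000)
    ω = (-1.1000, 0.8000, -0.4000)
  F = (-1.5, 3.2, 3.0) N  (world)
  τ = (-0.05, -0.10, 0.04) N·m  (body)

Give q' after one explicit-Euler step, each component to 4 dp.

Hamilton product q⊗(0,ω) = (-0.3311159, 1.2946098, -0.4736479, 0.0022135)
updated quaternion q' = (-0.9117, -0.2093, -0.1479, -0.3210)

q' = (-0.9117, -0.2093, -0.1479, -0.3210)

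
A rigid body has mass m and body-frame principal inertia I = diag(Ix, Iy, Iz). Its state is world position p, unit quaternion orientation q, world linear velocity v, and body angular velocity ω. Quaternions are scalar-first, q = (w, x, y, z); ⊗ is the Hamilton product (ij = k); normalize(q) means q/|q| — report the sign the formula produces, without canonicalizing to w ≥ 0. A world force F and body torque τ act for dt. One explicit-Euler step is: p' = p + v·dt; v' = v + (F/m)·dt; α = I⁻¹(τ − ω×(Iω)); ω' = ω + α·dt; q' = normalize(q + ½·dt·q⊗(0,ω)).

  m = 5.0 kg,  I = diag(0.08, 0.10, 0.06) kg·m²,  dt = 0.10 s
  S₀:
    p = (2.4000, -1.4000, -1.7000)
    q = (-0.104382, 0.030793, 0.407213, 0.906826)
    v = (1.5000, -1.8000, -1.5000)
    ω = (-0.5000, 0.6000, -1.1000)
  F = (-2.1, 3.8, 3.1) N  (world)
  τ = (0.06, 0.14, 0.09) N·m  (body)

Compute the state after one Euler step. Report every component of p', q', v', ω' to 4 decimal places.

p' = (2.5500, -1.5800, -1.8500)
q' = (-0.0658, -0.0162, 0.3822, 0.9216)
v' = (1.4580, -1.7240, -1.4380)
ω' = (-0.4580, 0.7290, -0.9400)

precession coupling ω×(Iω) = (0.0264, 0.0110, -0.0060)
angular accel α = (0.4200, 1.2900, 1.6000)
ω' = ω + α·dt = (-0.4580, 0.7290, -0.9400)
2q̇ = q⊗(0,ω) = (0.7685773, -0.9398389, -0.4821699, 0.3369025)
updated quaternion q' = (-0.0658, -0.0162, 0.3822, 0.9216)
new position p' = (2.5500, -1.5800, -1.8500)
v' = v + a·dt = (1.4580, -1.7240, -1.4380)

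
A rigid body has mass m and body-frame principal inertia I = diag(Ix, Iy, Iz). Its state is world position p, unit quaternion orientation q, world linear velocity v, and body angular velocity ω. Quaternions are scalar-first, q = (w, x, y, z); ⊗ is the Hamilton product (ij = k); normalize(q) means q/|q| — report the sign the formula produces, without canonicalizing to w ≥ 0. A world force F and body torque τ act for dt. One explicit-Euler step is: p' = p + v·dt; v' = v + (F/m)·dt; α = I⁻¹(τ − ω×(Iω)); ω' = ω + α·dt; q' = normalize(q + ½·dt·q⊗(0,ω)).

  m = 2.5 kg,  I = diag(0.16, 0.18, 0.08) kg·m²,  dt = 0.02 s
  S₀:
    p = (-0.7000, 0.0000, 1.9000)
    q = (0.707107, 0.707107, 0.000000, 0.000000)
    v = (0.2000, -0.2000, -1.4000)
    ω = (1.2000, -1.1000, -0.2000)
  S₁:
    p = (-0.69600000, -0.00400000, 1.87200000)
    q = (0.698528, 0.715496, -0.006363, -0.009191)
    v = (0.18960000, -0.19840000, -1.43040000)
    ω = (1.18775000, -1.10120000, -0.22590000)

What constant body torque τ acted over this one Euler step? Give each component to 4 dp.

ω₁ − ω₀ = (-0.01225000, -0.00120000, -0.02590000)
I·α + gyro = (-0.1200, -0.0300, -0.1300)

τ = (-0.1200, -0.0300, -0.1300)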